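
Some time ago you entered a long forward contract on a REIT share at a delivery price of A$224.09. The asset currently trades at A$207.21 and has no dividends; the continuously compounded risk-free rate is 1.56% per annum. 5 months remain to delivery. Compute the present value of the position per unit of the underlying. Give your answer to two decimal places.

Current fair forward for the remaining 5 months: F = S·e^(r·T), r = 0.0156
F = 207.21 · e^(0.0156 × 5/12) = 207.21 × 1.006521 = 208.5612
Value of long forward = (F − K)·e^(−rT) = (208.5612 − 224.09) · e^(−0.0156·5/12)
= -15.5288 × 0.993521 = -15.43

-A$15.43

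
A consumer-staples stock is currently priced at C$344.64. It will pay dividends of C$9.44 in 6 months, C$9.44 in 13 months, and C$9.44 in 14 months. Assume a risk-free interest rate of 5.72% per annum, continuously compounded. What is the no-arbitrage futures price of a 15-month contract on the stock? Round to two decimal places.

C$341.31

PV(dividends) I = 9.44·e^(−0.0572·6/12) + 9.44·e^(−0.0572·13/12) + 9.44·e^(−0.0572·14/12)
I = 9.1738 + 8.8728 + 8.8306 = 26.8772
F = (S − I)·e^(rT) = (344.64 − 26.8772) · e^(0.0572·15/12)
= 317.7628 · e^0.071500 = 317.7628 × 1.074118 = C$341.31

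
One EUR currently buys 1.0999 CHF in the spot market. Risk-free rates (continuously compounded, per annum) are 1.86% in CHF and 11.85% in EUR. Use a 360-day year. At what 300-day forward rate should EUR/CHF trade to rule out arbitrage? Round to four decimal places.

F = S·e^((r_CHF − r_EUR)T) = 1.0999 · e^((0.0186 − 0.1185) × 300/360)
= 1.0999 · e^-0.083250 = 1.0999 × 0.920121
F = 1.0120 CHF per EUR

1.0120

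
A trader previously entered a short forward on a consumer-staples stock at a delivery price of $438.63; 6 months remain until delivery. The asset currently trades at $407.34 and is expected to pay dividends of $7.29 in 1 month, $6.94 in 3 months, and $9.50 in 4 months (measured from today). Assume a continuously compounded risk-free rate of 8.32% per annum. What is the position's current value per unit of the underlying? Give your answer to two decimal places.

$36.69

PV(remaining dividends) I = 7.29·e^(−0.0832·1/12) + 6.94·e^(−0.0832·3/12) + 9.50·e^(−0.0832·4/12) = 23.2769
Current forward F = (S − I)·e^(rT) = (407.34 − 23.2769)·e^(0.0832·6/12) = 384.0631 × 1.042477 = 400.3769
Value (long) = (F − K)·e^(−rT) = (400.3769 − 438.63) × 0.959253 = -36.6944
Short position value = −(long value) = $36.69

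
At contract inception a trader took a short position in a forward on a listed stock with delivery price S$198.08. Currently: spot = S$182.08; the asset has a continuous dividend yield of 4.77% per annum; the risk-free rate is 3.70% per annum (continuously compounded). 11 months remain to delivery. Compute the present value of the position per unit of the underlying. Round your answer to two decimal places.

Current fair forward for the remaining 11 months: F = S·e^((r − q)·T), (r − q) = 0.0370 − 0.0477 = -0.0107
F = 182.08 · e^(-0.0107 × 11/12) = 182.08 × 0.990240 = 180.3029
Value of long forward = (F − K)·e^(−rT) = (180.3029 − 198.08) · e^(−0.0370·11/12)
= -17.7771 × 0.966652 = -17.18
Short position value = −(long value) = S$17.18

S$17.18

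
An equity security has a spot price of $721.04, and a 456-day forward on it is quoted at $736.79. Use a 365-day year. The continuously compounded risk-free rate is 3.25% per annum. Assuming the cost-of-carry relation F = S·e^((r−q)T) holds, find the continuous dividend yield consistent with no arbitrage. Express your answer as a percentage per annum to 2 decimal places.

1.52%

From F = S·e^((r−q)T): (r − q) = ln(F/S)/T
ln(736.79/721.04) = ln(1.021843) = 0.021608
(r − q) = 0.021608 / (456/365) = 0.017296
q = r − ln(F/S)/T = 0.0325 − 0.017296 = 0.015204
q = 1.52%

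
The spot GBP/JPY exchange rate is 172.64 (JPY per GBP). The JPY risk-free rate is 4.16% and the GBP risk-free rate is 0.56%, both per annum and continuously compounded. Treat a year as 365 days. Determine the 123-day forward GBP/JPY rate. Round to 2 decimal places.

174.75

F = S·e^((r_JPY − r_GBP)T) = 172.64 · e^((0.0416 − 0.0056) × 123/365)
= 172.64 · e^0.012132 = 172.64 × 1.012206
F = 174.75 JPY per GBP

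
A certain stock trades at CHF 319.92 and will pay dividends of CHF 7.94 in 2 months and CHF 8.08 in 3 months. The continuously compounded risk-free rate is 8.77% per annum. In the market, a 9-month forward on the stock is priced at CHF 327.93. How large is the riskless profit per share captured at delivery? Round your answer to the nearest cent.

CHF 3.06 per share

PV(dividends) I = 7.94·e^(−0.0877·2/12) + 8.08·e^(−0.0877·3/12) = 15.7296
Fair forward F* = (S − I)·e^(rT) = (319.92 − 15.7296)·e^0.065775 = 304.1904 × 1.067986 = 324.8711
Market CHF 327.93 > fair 324.8711: forward overpriced → cash-and-carry (borrow at r, buy the stock and collect the dividends, short the forward).
Profit at T = |F_mkt − F*| = |327.93 − 324.8711| = CHF 3.06 per share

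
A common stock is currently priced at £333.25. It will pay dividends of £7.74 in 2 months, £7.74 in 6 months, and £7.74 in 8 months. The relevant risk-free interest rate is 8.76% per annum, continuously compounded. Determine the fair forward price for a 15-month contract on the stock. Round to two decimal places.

£346.89

PV(dividends) I = 7.74·e^(−0.0876·2/12) + 7.74·e^(−0.0876·6/12) + 7.74·e^(−0.0876·8/12)
I = 7.6278 + 7.4083 + 7.3009 = 22.3370
F = (S − I)·e^(rT) = (333.25 − 22.3370) · e^(0.0876·15/12)
= 310.9130 · e^0.109500 = 310.9130 × 1.115720 = £346.89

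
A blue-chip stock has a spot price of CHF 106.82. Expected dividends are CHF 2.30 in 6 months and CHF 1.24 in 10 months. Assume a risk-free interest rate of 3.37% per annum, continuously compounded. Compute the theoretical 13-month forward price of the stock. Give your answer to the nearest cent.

CHF 107.20

PV(dividends) I = 2.30·e^(−0.0337·6/12) + 1.24·e^(−0.0337·10/12)
I = 2.2616 + 1.2057 = 3.4673
F = (S − I)·e^(rT) = (106.82 − 3.4673) · e^(0.0337·13/12)
= 103.3527 · e^0.036508 = 103.3527 × 1.037183 = CHF 107.20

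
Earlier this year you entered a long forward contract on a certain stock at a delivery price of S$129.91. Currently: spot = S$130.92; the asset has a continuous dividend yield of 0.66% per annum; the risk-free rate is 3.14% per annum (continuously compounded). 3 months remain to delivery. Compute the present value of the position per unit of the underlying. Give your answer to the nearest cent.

S$1.81

Current fair forward for the remaining 3 months: F = S·e^((r − q)·T), (r − q) = 0.0314 − 0.0066 = 0.0248
F = 130.92 · e^(0.0248 × 3/12) = 130.92 × 1.006219 = 131.7342
Value of long forward = (F − K)·e^(−rT) = (131.7342 − 129.91) · e^(−0.0314·3/12)
= 1.8242 × 0.992181 = 1.81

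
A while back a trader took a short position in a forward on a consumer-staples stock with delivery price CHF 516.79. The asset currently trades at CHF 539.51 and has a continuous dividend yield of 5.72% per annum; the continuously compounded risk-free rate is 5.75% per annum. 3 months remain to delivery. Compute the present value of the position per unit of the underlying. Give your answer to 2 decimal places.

Current fair forward for the remaining 3 months: F = S·e^((r − q)·T), (r − q) = 0.0575 − 0.0572 = 0.0003
F = 539.51 · e^(0.0003 × 3/12) = 539.51 × 1.000075 = 539.5505
Value of long forward = (F − K)·e^(−rT) = (539.5505 − 516.79) · e^(−0.0575·3/12)
= 22.7605 × 0.985728 = 22.44
Short position value = −(long value) = -CHF 22.44

-CHF 22.44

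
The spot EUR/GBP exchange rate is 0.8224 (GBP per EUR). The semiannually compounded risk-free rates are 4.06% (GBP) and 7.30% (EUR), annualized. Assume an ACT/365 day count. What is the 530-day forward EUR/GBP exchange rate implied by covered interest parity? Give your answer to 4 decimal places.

0.7856

By covered interest parity, F = S · (1+r_GBP/2)^(2T) / (1+r_EUR/2)^(2T)
= 0.8224 × 1.060100 / 1.109724 = 0.8224 × 0.955283
F = 0.7856 GBP per EUR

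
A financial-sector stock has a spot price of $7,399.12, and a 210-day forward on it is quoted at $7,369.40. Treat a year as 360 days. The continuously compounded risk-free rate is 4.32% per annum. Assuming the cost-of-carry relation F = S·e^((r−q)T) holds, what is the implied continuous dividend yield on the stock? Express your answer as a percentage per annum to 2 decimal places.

5.01%

From F = S·e^((r−q)T): (r − q) = ln(F/S)/T
ln(7369.40/7399.12) = ln(0.995983) = -0.004025
(r − q) = -0.004025 / (210/360) = -0.006900
q = r − ln(F/S)/T = 0.0432 + 0.006900 = 0.050100
q = 5.01%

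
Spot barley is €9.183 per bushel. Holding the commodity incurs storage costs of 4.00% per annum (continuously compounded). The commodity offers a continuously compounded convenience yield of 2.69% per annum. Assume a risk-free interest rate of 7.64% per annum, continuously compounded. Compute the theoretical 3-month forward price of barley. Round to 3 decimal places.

Net carry = r + u − y = 0.0764 + 0.0400 − 0.0269 = 0.0895
F = S·e^((r+u−y)T) = 9.183 · e^(0.0895 × 3/12) = 9.183 · e^0.022375
= 9.183 × 1.022627 = €9.391 per bushel

€9.391 per bushel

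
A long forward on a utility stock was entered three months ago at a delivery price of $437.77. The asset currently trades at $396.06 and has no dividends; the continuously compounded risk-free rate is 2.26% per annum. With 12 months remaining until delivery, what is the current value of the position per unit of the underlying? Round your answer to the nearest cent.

-$31.93

Current fair forward for the remaining 12 months: F = S·e^(r·T), r = 0.0226
F = 396.06 · e^(0.0226 × 12/12) = 396.06 × 1.022857 = 405.1127
Value of long forward = (F − K)·e^(−rT) = (405.1127 − 437.77) · e^(−0.0226·12/12)
= -32.6573 × 0.977653 = -31.93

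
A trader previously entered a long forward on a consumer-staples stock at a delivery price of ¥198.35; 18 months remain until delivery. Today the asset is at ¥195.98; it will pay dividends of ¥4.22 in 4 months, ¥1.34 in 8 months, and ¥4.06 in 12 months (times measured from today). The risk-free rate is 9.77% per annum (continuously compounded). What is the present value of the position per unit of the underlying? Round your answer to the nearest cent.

PV(remaining dividends) I = 4.22·e^(−0.0977·4/12) + 1.34·e^(−0.0977·8/12) + 4.06·e^(−0.0977·12/12) = 9.0224
Current forward F = (S − I)·e^(rT) = (195.98 − 9.0224)·e^(0.0977·18/12) = 186.9576 × 1.157833 = 216.4657
Value (long) = (F − K)·e^(−rT) = (216.4657 − 198.35) × 0.863683 = 15.6462
Value = ¥15.65

¥15.65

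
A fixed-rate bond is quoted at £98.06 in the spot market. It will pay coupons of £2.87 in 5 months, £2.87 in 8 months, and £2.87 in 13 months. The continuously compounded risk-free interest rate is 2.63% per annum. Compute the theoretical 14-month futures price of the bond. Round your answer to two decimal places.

£92.40

PV(coupons) I = 2.87·e^(−0.0263·5/12) + 2.87·e^(−0.0263·8/12) + 2.87·e^(−0.0263·13/12)
I = 2.8387 + 2.8201 + 2.7894 = 8.4482
F = (S − I)·e^(rT) = (98.06 − 8.4482) · e^(0.0263·14/12)
= 89.6118 · e^0.030683 = 89.6118 × 1.031159 = £92.40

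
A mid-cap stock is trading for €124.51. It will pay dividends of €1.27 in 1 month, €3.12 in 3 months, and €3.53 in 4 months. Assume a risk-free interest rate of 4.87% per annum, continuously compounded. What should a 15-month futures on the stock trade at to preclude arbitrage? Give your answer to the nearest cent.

€124.01

PV(dividends) I = 1.27·e^(−0.0487·1/12) + 3.12·e^(−0.0487·3/12) + 3.53·e^(−0.0487·4/12)
I = 1.2649 + 3.0822 + 3.4732 = 7.8203
F = (S − I)·e^(rT) = (124.51 − 7.8203) · e^(0.0487·15/12)
= 116.6897 · e^0.060875 = 116.6897 × 1.062766 = €124.01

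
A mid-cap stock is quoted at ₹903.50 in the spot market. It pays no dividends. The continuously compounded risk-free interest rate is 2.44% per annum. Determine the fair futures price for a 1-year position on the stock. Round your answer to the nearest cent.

F = S·e^(rT) = 903.50 · e^(0.0244 × 12/12)
= 903.50 · e^0.024400 = 903.50 × 1.024700
F = ₹925.82

₹925.82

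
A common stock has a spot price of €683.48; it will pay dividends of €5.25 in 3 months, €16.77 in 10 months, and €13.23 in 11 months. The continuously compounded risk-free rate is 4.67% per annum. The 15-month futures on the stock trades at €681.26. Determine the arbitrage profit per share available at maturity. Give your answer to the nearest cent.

€7.27 per share

PV(dividends) I = 5.25·e^(−0.0467·3/12) + 16.77·e^(−0.0467·10/12) + 13.23·e^(−0.0467·11/12) = 33.9946
Fair futures F* = (S − I)·e^(rT) = (683.48 − 33.9946)·e^0.058375 = 649.4854 × 1.060112 = 688.5273
Market €681.26 < fair 688.5273: forward underpriced → reverse cash-and-carry (short the stock, invest proceeds at r, pay the dividends, go long the forward).
Profit at T = |F_mkt − F*| = |681.26 − 688.5273| = €7.27 per share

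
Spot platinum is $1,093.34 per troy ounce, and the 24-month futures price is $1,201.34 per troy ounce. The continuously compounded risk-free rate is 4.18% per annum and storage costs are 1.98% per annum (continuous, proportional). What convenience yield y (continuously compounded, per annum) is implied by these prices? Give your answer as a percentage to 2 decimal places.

1.45%

F = S·e^((r+u−y)T) ⇒ (r+u−y) = ln(F/S)/T
ln(1201.34/1093.34) = 0.094200; /T ⇒ 0.047100
y = r + u − ln(F/S)/T = 0.0418 + 0.0198 − 0.047100 = 0.014500
y = 1.45%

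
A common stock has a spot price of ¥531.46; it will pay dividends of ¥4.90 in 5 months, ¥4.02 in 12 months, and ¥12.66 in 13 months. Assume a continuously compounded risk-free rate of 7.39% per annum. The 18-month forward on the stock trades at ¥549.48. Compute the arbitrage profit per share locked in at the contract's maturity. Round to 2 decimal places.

PV(dividends) I = 4.90·e^(−0.0739·5/12) + 4.02·e^(−0.0739·12/12) + 12.66·e^(−0.0739·13/12) = 20.1710
Fair forward F* = (S − I)·e^(rT) = (531.46 − 20.1710)·e^0.110850 = 511.2890 × 1.117227 = 571.2259
Market ¥549.48 < fair 571.2259: forward underpriced → reverse cash-and-carry (short the stock, invest proceeds at r, pay the dividends, go long the forward).
Profit at T = |F_mkt − F*| = |549.48 − 571.2259| = ¥21.75 per share

¥21.75 per share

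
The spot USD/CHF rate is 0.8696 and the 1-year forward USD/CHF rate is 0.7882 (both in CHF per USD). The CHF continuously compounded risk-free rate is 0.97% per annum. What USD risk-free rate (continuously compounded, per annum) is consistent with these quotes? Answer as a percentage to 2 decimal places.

10.80%

F = S·e^((r_CHF − r_USD)T) ⇒ r_USD = r_CHF − ln(F/S)/T
ln(0.7882/0.8696) = -0.098281; /(1) = -0.098281
r_USD = 0.0097 + 0.098281 = 0.107981
r_USD = 10.80%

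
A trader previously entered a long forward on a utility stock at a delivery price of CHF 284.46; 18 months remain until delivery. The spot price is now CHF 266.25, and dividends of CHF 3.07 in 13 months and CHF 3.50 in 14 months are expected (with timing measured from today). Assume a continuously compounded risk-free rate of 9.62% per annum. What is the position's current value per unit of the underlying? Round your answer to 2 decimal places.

CHF 14.12

PV(remaining dividends) I = 3.07·e^(−0.0962·13/12) + 3.50·e^(−0.0962·14/12) = 5.8946
Current forward F = (S − I)·e^(rT) = (266.25 − 5.8946)·e^(0.0962·18/12) = 260.3554 × 1.155231 = 300.7706
Value (long) = (F − K)·e^(−rT) = (300.7706 − 284.46) × 0.865628 = 14.1189
Value = CHF 14.12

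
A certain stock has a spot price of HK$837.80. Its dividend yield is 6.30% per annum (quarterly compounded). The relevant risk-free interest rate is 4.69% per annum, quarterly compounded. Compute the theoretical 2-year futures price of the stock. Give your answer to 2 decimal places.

F = S · (1+r/4)^(4T) / (1+q/4)^(4T)
= 837.80 × 1.097741 / 1.133169 = 837.80 × 0.968735
F = HK$811.61

HK$811.61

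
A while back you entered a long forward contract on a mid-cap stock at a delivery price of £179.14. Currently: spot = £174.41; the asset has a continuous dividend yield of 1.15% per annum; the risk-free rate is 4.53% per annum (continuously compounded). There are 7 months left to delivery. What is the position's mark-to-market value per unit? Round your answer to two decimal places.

-£1.22

Current fair forward for the remaining 7 months: F = S·e^((r − q)·T), (r − q) = 0.0453 − 0.0115 = 0.0338
F = 174.41 · e^(0.0338 × 7/12) = 174.41 × 1.019912 = 177.8829
Value of long forward = (F − K)·e^(−rT) = (177.8829 − 179.14) · e^(−0.0453·7/12)
= -1.2571 × 0.973921 = -1.22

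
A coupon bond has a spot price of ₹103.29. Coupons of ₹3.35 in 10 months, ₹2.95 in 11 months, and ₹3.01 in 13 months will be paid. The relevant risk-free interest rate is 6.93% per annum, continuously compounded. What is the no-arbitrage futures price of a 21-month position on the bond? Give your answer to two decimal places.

₹106.76

PV(coupons) I = 3.35·e^(−0.0693·10/12) + 2.95·e^(−0.0693·11/12) + 3.01·e^(−0.0693·13/12)
I = 3.1620 + 2.7684 + 2.7923 = 8.7227
F = (S − I)·e^(rT) = (103.29 − 8.7227) · e^(0.0693·21/12)
= 94.5673 · e^0.121275 = 94.5673 × 1.128935 = ₹106.76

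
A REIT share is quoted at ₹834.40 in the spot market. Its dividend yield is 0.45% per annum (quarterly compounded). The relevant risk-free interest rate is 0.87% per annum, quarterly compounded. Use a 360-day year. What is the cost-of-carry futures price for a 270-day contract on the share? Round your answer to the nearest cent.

F = S · (1+r/4)^(4T) / (1+q/4)^(4T)
= 834.40 × 1.006539 / 1.003379 = 834.40 × 1.003149
F = ₹837.03

₹837.03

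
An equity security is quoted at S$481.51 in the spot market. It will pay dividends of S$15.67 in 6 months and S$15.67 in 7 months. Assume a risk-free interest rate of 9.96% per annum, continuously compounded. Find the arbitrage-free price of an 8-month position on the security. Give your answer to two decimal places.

PV(dividends) I = 15.67·e^(−0.0996·6/12) + 15.67·e^(−0.0996·7/12)
I = 14.9087 + 14.7855 = 29.6942
F = (S − I)·e^(rT) = (481.51 − 29.6942) · e^(0.0996·8/12)
= 451.8158 · e^0.066400 = 451.8158 × 1.068654 = S$482.83

S$482.83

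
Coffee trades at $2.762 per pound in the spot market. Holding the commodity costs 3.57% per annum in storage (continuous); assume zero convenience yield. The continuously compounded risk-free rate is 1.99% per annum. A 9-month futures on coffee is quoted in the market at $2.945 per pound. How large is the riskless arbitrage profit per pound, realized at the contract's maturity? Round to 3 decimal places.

Fair futures: F* = S·e^(carry·T), with carry = (r + u) = 0.0199 + 0.0357 = 0.0556
F* = 2.762 · e^(0.0556 × 9/12) = 2.762 · e^0.041700 = 2.762 × 1.042582 = $2.8796
Market $2.945 > fair $2.8796: forward overpriced → cash-and-carry (buy spot, short the forward).
At maturity, profit = |F_mkt − F*| = |2.945 − 2.8796| = $0.065 per pound

$0.065 per pound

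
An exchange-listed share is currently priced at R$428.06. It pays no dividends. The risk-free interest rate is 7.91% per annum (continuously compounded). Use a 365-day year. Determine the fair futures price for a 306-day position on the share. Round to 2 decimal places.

R$457.41

F = S·e^(rT) = 428.06 · e^(0.0791 × 306/365)
= 428.06 · e^0.066314 = 428.06 × 1.068562
F = R$457.41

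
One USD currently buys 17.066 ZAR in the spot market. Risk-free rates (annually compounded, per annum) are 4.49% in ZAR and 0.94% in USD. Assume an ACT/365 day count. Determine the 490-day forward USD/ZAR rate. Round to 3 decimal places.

17.877

By covered interest parity, F = S · (1+r_ZAR)^T / (1+r_USD)^T
= 17.066 × 1.060736 / 1.012639 = 17.066 × 1.047497
F = 17.877 ZAR per USD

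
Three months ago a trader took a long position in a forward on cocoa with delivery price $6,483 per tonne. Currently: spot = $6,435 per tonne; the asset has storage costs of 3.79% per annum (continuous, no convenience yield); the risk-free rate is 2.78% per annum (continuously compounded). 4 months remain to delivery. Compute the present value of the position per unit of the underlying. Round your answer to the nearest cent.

Current fair forward for the remaining 4 months: F = S·e^((r + u)·T), (r + u) = 0.0278 + 0.0379 = 0.0657
F = 6435 · e^(0.0657 × 4/12) = 6435 × 1.02214157 = 6577.4810
Value of long forward = (F − K)·e^(−rT) = (6577.4810 − 6483) · e^(−0.0278·4/12)
= 94.4810 × 0.99077614 = 93.61

$93.61 per tonne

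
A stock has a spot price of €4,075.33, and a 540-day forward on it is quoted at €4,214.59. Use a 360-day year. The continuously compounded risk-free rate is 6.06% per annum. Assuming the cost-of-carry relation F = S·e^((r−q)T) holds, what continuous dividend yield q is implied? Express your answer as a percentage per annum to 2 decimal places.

From F = S·e^((r−q)T): (r − q) = ln(F/S)/T
ln(4214.59/4075.33) = ln(1.034171) = 0.033600
(r − q) = 0.033600 / (540/360) = 0.022400
q = r − ln(F/S)/T = 0.0606 − 0.022400 = 0.038200
q = 3.82%

3.82%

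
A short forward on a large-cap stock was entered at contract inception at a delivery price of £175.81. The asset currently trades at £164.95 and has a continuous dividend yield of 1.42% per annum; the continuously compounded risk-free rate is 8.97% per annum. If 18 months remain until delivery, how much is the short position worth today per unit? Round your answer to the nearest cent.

-£7.80

Current fair forward for the remaining 18 months: F = S·e^((r − q)·T), (r − q) = 0.0897 − 0.0142 = 0.0755
F = 164.95 · e^(0.0755 × 18/12) = 164.95 × 1.119912 = 184.7295
Value of long forward = (F − K)·e^(−rT) = (184.7295 − 175.81) · e^(−0.0897·18/12)
= 8.9195 × 0.874109 = 7.80
Short position value = −(long value) = -£7.80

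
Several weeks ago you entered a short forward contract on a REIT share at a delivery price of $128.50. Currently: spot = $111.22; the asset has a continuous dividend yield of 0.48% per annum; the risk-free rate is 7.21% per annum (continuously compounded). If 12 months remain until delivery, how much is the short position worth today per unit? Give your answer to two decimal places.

$8.87

Current fair forward for the remaining 12 months: F = S·e^((r − q)·T), (r − q) = 0.0721 − 0.0048 = 0.0673
F = 111.22 · e^(0.0673 × 12/12) = 111.22 × 1.069616 = 118.9627
Value of long forward = (F − K)·e^(−rT) = (118.9627 − 128.50) · e^(−0.0721·12/12)
= -9.5373 × 0.930438 = -8.87
Short position value = −(long value) = $8.87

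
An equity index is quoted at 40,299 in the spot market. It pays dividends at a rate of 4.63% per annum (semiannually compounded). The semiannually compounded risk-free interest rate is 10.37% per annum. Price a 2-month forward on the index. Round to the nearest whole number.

F = S · (1+r/2)^(2T) / (1+q/2)^(2T)
= 40299 × 1.016993 / 1.007658 = 40299 × 1.009264
F = 40,672

40,672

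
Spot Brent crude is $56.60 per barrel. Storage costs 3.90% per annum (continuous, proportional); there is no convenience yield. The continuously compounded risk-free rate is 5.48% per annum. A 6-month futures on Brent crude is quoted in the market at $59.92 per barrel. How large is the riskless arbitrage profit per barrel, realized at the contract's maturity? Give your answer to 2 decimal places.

$0.60 per barrel

Fair futures: F* = S·e^(carry·T), with carry = (r + u) = 0.0548 + 0.0390 = 0.0938
F* = 56.60 · e^(0.0938 × 6/12) = 56.60 · e^0.046900 = 56.60 × 1.048017 = $59.3178
Market $59.92 > fair $59.3178: forward overpriced → cash-and-carry (buy spot, short the forward).
At maturity, profit = |F_mkt − F*| = |59.92 − 59.3178| = $0.60 per barrel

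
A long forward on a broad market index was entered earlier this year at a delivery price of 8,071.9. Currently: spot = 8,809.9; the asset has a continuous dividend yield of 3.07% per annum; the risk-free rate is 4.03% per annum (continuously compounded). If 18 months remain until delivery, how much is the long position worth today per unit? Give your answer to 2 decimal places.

814.99

Current fair forward for the remaining 18 months: F = S·e^((r − q)·T), (r − q) = 0.0403 − 0.0307 = 0.0096
F = 8809.9 · e^(0.0096 × 18/12) = 8809.9 × 1.01450418 = 8937.6804
Value of long forward = (F − K)·e^(−rT) = (8937.6804 − 8071.9) · e^(−0.0403·18/12)
= 865.7804 × 0.94134083 = 814.99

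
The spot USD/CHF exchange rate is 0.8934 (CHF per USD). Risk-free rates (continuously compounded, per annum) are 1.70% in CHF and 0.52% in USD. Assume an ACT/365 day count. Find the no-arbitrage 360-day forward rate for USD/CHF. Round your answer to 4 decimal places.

0.9039

F = S·e^((r_CHF − r_USD)T) = 0.8934 · e^((0.0170 − 0.0052) × 360/365)
= 0.8934 · e^0.011638 = 0.8934 × 1.011706
F = 0.9039 CHF per USD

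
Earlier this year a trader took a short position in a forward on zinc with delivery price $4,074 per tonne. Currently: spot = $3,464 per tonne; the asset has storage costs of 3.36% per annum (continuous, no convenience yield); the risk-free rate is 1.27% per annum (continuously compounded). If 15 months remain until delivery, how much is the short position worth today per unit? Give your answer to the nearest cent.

Current fair forward for the remaining 15 months: F = S·e^((r + u)·T), (r + u) = 0.0127 + 0.0336 = 0.0463
F = 3464 · e^(0.0463 × 15/12) = 3464 × 1.05958254 = 3670.3939
Value of long forward = (F − K)·e^(−rT) = (3670.3939 − 4074) · e^(−0.0127·15/12)
= -403.6061 × 0.98425034 = -397.25
Short position value = −(long value) = $397.25

$397.25 per tonne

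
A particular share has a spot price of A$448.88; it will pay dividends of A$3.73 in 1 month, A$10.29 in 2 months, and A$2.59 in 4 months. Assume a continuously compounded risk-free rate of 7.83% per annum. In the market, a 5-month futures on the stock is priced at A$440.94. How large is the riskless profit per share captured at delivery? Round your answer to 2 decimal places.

A$5.90 per share

PV(dividends) I = 3.73·e^(−0.0783·1/12) + 10.29·e^(−0.0783·2/12) + 2.59·e^(−0.0783·4/12) = 16.3856
Fair futures F* = (S − I)·e^(rT) = (448.88 − 16.3856)·e^0.032625 = 432.4944 × 1.033163 = 446.8372
Market A$440.94 < fair 446.8372: forward underpriced → reverse cash-and-carry (short the stock, invest proceeds at r, pay the dividends, go long the forward).
Profit at T = |F_mkt − F*| = |440.94 − 446.8372| = A$5.90 per share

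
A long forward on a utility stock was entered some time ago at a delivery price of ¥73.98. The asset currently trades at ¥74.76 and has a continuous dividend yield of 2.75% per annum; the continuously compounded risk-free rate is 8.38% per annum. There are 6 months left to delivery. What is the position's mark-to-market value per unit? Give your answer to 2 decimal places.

¥2.79

Current fair forward for the remaining 6 months: F = S·e^((r − q)·T), (r − q) = 0.0838 − 0.0275 = 0.0563
F = 74.76 · e^(0.0563 × 6/12) = 74.76 × 1.028550 = 76.8944
Value of long forward = (F − K)·e^(−rT) = (76.8944 − 73.98) · e^(−0.0838·6/12)
= 2.9144 × 0.958966 = 2.79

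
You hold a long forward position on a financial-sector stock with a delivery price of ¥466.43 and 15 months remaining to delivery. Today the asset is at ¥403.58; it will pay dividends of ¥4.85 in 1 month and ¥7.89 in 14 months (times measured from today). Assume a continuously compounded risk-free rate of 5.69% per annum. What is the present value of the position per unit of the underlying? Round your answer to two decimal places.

-¥43.04

PV(remaining dividends) I = 4.85·e^(−0.0569·1/12) + 7.89·e^(−0.0569·14/12) = 12.2103
Current forward F = (S − I)·e^(rT) = (403.58 − 12.2103)·e^(0.0569·15/12) = 391.3697 × 1.073715 = 420.2195
Value (long) = (F − K)·e^(−rT) = (420.2195 − 466.43) × 0.931345 = -43.0379
Value = -¥43.04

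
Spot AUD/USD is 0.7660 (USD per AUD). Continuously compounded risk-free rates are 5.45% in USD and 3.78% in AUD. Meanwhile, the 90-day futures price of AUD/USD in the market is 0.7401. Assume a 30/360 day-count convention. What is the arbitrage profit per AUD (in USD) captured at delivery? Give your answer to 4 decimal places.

Fair futures: F* = S·e^(carry·T), with carry = (r_USD − r_AUD) = 0.0545 − 0.0378 = 0.0167
F* = 0.7660 · e^(0.0167 × 90/360) = 0.7660 · e^0.004175 = 0.7660 × 1.004184 = 0.7692
Market 0.7401 < fair 0.7692: forward underpriced → reverse cash-and-carry (short spot, go long the forward).
At maturity, profit = |F_mkt − F*| = |0.7401 − 0.7692| = 0.0291 per AUD (in USD)

0.0291 per AUD (in USD)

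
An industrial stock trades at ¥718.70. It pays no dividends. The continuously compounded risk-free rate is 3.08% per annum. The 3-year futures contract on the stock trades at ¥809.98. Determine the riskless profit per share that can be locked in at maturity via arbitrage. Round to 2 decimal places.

¥21.71 per share

Fair futures: F* = S·e^(carry·T), with carry = r = 0.0308
F* = 718.70 · e^(0.0308 × 3) = 718.70 · e^0.092400 = 718.70 × 1.096803 = ¥788.2723
Market ¥809.98 > fair ¥788.2723: forward overpriced → cash-and-carry (buy spot, short the forward).
At maturity, profit = |F_mkt − F*| = |809.98 − 788.2723| = ¥21.71 per share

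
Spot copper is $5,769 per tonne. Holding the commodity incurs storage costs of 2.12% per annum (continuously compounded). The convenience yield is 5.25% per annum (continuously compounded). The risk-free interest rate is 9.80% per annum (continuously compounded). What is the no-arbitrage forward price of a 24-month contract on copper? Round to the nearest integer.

$6,592 per tonne

Net carry = r + u − y = 0.0980 + 0.0212 − 0.0525 = 0.0667
F = S·e^((r+u−y)T) = 5769 · e^(0.0667 × 24/12) = 5769 · e^0.133400
= 5769 × 1.142707 = $6,592 per tonne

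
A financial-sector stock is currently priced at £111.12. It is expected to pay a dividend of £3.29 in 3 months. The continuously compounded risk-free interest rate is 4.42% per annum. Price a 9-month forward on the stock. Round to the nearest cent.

PV(dividends) I = 3.29·e^(−0.0442·3/12)
I = 3.2538
F = (S − I)·e^(rT) = (111.12 − 3.2538) · e^(0.0442·9/12)
= 107.8662 · e^0.033150 = 107.8662 × 1.033706 = £111.50

£111.50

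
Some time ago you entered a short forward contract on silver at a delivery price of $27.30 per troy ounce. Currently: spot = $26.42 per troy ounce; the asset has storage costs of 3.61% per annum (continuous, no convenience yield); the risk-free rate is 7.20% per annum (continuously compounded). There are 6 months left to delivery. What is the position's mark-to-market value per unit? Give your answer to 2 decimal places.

-$0.57 per troy ounce

Current fair forward for the remaining 6 months: F = S·e^((r + u)·T), (r + u) = 0.0720 + 0.0361 = 0.1081
F = 26.42 · e^(0.1081 × 6/12) = 26.42 × 1.055537 = 27.8873
Value of long forward = (F − K)·e^(−rT) = (27.8873 − 27.30) · e^(−0.0720·6/12)
= 0.5873 × 0.964640 = 0.57
Short position value = −(long value) = -$0.57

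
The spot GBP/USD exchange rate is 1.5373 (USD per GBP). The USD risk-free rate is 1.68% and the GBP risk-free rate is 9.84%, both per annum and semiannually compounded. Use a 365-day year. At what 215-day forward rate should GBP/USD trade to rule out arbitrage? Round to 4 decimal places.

1.4671

By covered interest parity, F = S · (1+r_USD/2)^(2T) / (1+r_GBP/2)^(2T)
= 1.5373 × 1.009903 / 1.058212 = 1.5373 × 0.954348
F = 1.4671 USD per GBP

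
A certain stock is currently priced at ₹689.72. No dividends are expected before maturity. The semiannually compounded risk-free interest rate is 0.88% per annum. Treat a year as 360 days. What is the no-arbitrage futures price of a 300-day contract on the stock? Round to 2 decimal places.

F = S · (1+r/2)^(2T)
= 689.72 × 1.007344
F = ₹694.79

₹694.79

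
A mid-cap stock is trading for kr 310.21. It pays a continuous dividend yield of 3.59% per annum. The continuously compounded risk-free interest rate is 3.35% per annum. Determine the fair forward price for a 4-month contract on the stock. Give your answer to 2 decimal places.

F = S·e^((r − q)T) = 310.21 · e^((0.0335 − 0.0359) × 4/12)
= 310.21 · e^-0.000800 = 310.21 × 0.999200
F = kr 309.96

kr 309.96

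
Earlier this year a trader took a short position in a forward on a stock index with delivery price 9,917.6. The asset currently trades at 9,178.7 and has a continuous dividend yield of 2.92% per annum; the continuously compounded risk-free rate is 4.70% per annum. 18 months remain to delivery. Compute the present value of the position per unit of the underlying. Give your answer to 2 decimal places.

457.14

Current fair forward for the remaining 18 months: F = S·e^((r − q)·T), (r − q) = 0.0470 − 0.0292 = 0.0178
F = 9178.7 · e^(0.0178 × 18/12) = 9178.7 × 1.02705964 = 9427.0723
Value of long forward = (F − K)·e^(−rT) = (9427.0723 − 9917.6) · e^(−0.0470·18/12)
= -490.5277 × 0.93192774 = -457.14
Short position value = −(long value) = 457.14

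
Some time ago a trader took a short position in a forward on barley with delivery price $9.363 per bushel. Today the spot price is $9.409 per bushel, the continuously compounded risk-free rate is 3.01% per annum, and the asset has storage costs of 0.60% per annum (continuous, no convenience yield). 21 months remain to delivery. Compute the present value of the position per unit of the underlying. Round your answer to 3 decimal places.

Current fair forward for the remaining 21 months: F = S·e^((r + u)·T), (r + u) = 0.0301 + 0.0060 = 0.0361
F = 9.409 · e^(0.0361 × 21/12) = 9.409 × 1.065213 = 10.0226
Value of long forward = (F − K)·e^(−rT) = (10.0226 − 9.363) · e^(−0.0301·21/12)
= 0.6596 × 0.948688 = 0.626
Short position value = −(long value) = -$0.626

-$0.626 per bushel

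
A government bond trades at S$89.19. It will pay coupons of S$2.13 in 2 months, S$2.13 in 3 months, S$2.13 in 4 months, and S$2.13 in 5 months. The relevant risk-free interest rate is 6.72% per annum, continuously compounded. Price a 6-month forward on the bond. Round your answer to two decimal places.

PV(coupons) I = 2.13·e^(−0.0672·2/12) + 2.13·e^(−0.0672·3/12) + 2.13·e^(−0.0672·4/12) + 2.13·e^(−0.0672·5/12)
I = 2.1063 + 2.0945 + 2.0828 + 2.0712 = 8.3548
F = (S − I)·e^(rT) = (89.19 − 8.3548) · e^(0.0672·6/12)
= 80.8352 · e^0.033600 = 80.8352 × 1.034171 = S$83.60

S$83.60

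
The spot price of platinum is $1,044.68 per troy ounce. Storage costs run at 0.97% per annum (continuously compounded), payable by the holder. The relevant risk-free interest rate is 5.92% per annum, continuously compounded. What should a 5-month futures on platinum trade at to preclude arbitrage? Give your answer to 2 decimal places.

Net carry = r + u − y = 0.0592 + 0.0097 − 0.0000 = 0.0689
F = S·e^((r+u−y)T) = 1044.68 · e^(0.0689 × 5/12) = 1044.68 · e^0.02870833
= 1044.68 × 1.02912439 = $1,075.11 per troy ounce

$1,075.11 per troy ounce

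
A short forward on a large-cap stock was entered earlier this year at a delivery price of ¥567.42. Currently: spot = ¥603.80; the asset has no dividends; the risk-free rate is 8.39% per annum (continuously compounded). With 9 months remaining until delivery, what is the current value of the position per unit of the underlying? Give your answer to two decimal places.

Current fair forward for the remaining 9 months: F = S·e^(r·T), r = 0.0839
F = 603.80 · e^(0.0839 × 9/12) = 603.80 × 1.064947 = 643.0150
Value of long forward = (F − K)·e^(−rT) = (643.0150 − 567.42) · e^(−0.0839·9/12)
= 75.5950 × 0.939014 = 70.98
Short position value = −(long value) = -¥70.98

-¥70.98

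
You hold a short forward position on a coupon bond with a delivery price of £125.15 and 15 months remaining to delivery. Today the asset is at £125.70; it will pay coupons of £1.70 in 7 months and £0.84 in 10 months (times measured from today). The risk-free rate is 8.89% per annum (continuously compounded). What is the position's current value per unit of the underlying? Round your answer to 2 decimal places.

-£11.32

PV(remaining coupons) I = 1.70·e^(−0.0889·7/12) + 0.84·e^(−0.0889·10/12) = 2.3941
Current forward F = (S − I)·e^(rT) = (125.70 − 2.3941)·e^(0.0889·15/12) = 123.3059 × 1.117535 = 137.7987
Value (long) = (F − K)·e^(−rT) = (137.7987 − 125.15) × 0.894827 = 11.3184
Short position value = −(long value) = -£11.32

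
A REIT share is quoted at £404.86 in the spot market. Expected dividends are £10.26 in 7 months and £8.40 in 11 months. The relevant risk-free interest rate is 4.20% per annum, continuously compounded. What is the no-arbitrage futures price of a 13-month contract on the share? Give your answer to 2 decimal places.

£404.77

PV(dividends) I = 10.26·e^(−0.0420·7/12) + 8.40·e^(−0.0420·11/12)
I = 10.0117 + 8.0827 = 18.0944
F = (S − I)·e^(rT) = (404.86 − 18.0944) · e^(0.0420·13/12)
= 386.7656 · e^0.045500 = 386.7656 × 1.046551 = £404.77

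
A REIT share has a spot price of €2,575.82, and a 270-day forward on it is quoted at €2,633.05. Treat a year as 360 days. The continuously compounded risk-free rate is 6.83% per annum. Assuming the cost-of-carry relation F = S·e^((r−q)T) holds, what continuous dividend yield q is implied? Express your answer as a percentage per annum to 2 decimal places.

3.90%

From F = S·e^((r−q)T): (r − q) = ln(F/S)/T
ln(2633.05/2575.82) = ln(1.022218) = 0.021975
(r − q) = 0.021975 / (270/360) = 0.029300
q = r − ln(F/S)/T = 0.0683 − 0.029300 = 0.039000
q = 3.90%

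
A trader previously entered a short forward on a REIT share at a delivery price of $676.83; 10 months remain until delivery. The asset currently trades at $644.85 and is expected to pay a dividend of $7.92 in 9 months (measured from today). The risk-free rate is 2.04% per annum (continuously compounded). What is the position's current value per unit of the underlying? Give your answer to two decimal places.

$28.37

PV(remaining dividends) I = 7.92·e^(−0.0204·9/12) = 7.7997
Current forward F = (S − I)·e^(rT) = (644.85 − 7.7997)·e^(0.0204·10/12) = 637.0503 × 1.017145 = 647.9725
Value (long) = (F − K)·e^(−rT) = (647.9725 − 676.83) × 0.983144 = -28.3711
Short position value = −(long value) = $28.37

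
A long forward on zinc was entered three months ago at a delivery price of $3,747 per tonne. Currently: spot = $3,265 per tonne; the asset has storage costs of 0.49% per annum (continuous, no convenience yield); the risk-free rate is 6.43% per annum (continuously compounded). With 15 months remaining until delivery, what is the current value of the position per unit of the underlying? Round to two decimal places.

Current fair forward for the remaining 15 months: F = S·e^((r + u)·T), (r + u) = 0.0643 + 0.0049 = 0.0692
F = 3265 · e^(0.0692 × 15/12) = 3265 × 1.09035137 = 3559.9972
Value of long forward = (F − K)·e^(−rT) = (3559.9972 − 3747) · e^(−0.0643·15/12)
= -187.0028 × 0.92277024 = -172.56

-$172.56 per tonne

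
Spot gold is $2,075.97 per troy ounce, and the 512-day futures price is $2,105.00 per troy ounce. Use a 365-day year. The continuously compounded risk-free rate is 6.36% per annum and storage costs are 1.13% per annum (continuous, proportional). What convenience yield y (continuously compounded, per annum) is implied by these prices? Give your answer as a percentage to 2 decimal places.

6.50%

F = S·e^((r+u−y)T) ⇒ (r+u−y) = ln(F/S)/T
ln(2105.00/2075.97) = 0.013887; /T ⇒ 0.009900
y = r + u − ln(F/S)/T = 0.0636 + 0.0113 − 0.009900 = 0.065000
y = 6.50%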